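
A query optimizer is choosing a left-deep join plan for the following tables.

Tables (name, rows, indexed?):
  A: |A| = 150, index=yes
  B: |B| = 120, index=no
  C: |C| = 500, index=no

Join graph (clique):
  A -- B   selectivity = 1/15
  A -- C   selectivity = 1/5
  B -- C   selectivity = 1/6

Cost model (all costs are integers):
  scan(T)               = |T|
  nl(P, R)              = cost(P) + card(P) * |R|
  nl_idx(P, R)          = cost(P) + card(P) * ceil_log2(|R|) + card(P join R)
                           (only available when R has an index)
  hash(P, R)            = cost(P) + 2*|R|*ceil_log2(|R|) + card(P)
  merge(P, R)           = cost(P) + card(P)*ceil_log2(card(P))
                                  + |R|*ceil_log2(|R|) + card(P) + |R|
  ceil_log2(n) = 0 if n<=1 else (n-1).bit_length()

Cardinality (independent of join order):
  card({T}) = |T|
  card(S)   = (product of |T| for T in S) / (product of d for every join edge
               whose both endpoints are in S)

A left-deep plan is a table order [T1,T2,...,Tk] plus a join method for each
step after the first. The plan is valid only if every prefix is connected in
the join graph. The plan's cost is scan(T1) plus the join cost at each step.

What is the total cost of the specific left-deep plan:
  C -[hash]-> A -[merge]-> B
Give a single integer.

229360

step 1: scan C: cost=500, card=500
step 2: join A via hash
    card(P join A) = 500*150/(5) = 15000
    cost = 500 + 2*150*8 + 500 = 3400
step 3: join B via merge
    card(P join B) = 15000*120/(15*6) = 20000
    cost = 3400 + 15000*14 + 120*7 + 15000 + 120 = 229360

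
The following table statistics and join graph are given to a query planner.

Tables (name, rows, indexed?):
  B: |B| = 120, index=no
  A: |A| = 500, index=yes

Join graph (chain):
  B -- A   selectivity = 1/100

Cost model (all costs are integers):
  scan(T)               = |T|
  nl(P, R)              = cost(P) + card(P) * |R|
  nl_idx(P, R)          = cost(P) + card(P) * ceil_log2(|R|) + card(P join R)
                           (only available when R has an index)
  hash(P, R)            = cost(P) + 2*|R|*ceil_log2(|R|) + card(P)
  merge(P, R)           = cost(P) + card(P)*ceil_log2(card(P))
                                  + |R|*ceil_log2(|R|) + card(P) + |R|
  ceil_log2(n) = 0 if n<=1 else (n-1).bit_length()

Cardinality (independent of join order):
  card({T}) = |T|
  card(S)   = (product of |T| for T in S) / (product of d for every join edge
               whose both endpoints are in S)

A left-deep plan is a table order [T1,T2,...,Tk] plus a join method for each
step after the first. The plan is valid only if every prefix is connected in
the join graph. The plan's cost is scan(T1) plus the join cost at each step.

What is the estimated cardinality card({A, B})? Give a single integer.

600

Tables in S: A(500), B(120)
Edges inside S: B-A(d=100)
numerator = 500 * 120 = 60000
denominator = 100 = 100
card(S) = 60000 / 100 = 600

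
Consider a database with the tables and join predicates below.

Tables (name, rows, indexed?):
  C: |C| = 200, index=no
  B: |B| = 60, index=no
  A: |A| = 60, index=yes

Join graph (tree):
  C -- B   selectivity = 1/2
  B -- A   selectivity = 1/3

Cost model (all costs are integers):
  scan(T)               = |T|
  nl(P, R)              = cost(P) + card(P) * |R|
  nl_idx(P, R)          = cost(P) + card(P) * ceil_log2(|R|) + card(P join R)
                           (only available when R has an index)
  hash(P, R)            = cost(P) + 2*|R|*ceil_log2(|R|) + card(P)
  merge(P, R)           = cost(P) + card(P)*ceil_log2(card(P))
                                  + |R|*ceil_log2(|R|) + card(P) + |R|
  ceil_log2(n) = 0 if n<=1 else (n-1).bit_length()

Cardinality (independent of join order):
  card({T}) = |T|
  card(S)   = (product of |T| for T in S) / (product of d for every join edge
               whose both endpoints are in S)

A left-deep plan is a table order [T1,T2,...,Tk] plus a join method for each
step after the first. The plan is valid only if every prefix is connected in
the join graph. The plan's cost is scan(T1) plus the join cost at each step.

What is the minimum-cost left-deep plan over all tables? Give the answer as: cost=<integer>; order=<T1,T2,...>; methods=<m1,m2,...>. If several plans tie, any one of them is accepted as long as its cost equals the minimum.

cost=5240; order=A,B,C; methods=hash,hash

Selinger DP (subsets sized 1..n):
  {C}: scan cost=200, card=200
  {B}: scan cost=60, card=60
  {A}: scan cost=60, card=60
  {BC}: card=6000; try (B,hash)→1120, (C,merge)→2280, (B,merge)→2420, (C,hash)→3320, (C,nl)→12060, (B,nl)→12200; best=1120 via (B,hash)
  {AB}: card=1200; try (B,hash)→840, (A,hash)→840, (B,merge)→900, (A,merge)→900, (A,nl_idx)→1620, (B,nl)→3660 …(+1); best=840 via (B,hash)
  {ABC}: card=120000; try (C,hash)→5240, (A,hash)→7840, (C,merge)→17040, (A,merge)→85540, (A,nl_idx)→157120, (C,nl)→240840 …(+1); best=5240 via (C,hash)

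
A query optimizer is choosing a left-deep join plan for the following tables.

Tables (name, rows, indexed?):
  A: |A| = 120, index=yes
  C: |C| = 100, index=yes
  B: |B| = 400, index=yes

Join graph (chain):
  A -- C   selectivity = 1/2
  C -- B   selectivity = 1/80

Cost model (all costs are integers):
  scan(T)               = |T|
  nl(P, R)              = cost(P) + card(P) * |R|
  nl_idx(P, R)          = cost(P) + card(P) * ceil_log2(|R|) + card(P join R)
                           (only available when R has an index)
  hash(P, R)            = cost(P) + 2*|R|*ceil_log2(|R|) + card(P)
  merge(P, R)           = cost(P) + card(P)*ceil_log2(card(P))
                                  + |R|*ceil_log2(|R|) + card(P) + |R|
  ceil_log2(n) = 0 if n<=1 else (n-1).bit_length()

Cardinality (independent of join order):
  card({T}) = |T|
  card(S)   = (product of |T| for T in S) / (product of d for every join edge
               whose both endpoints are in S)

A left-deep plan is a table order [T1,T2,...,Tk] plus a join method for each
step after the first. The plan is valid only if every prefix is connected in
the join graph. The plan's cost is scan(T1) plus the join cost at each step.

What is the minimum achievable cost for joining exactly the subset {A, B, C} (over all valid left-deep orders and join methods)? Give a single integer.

3680

Selinger DP over subsets of {A,B,C}:
  {A}: scan cost=120, card=120
  {C}: scan cost=100, card=100
  {B}: scan cost=400, card=400
  {AC}: card=6000; try (C,hash)→1640, (A,merge)→1860, (C,merge)→1880, (A,hash)→1880, (A,nl_idx)→6800, (C,nl_idx)→6960 …(+2); best=1640 via (C,hash)
  {BC}: card=500; try (B,nl_idx)→1500, (C,hash)→2200, (C,nl_idx)→3700, (B,merge)→4900, (C,merge)→5200, (B,hash)→7400 …(+2); best=1500 via (B,nl_idx)
  {ABC}: card=30000; try (A,hash)→3680, (A,merge)→7460, (B,hash)→14840, (A,nl_idx)→35000, (A,nl)→61500, (B,nl_idx)→85640 …(+2); best=3680 via (A,hash)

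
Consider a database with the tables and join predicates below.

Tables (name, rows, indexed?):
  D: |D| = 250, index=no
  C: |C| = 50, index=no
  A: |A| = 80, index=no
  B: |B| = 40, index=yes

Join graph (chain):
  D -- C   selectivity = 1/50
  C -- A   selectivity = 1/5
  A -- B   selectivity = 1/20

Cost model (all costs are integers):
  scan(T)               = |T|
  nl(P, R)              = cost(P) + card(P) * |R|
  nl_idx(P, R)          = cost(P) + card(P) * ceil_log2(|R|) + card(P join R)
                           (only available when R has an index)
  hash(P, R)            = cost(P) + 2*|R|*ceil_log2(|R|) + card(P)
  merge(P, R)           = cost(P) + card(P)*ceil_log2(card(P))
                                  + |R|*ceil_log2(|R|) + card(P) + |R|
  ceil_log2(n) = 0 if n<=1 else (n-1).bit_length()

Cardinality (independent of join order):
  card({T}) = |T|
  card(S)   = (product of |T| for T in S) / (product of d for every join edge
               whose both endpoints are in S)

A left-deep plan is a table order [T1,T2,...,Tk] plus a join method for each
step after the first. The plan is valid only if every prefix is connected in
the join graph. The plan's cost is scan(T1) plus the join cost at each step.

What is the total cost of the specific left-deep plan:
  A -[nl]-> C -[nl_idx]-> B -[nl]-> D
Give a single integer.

step 1: scan A: cost=80, card=80
step 2: join C via nl
    card(P join C) = 80*50/(5) = 800
    cost = 80 + 80*50 = 4080
step 3: join B via nl_idx
    card(P join B) = 800*40/(20) = 1600
    cost = 4080 + 800*6 + 1600 = 10480
step 4: join D via nl
    card(P join D) = 1600*250/(50) = 8000
    cost = 10480 + 1600*250 = 410480

410480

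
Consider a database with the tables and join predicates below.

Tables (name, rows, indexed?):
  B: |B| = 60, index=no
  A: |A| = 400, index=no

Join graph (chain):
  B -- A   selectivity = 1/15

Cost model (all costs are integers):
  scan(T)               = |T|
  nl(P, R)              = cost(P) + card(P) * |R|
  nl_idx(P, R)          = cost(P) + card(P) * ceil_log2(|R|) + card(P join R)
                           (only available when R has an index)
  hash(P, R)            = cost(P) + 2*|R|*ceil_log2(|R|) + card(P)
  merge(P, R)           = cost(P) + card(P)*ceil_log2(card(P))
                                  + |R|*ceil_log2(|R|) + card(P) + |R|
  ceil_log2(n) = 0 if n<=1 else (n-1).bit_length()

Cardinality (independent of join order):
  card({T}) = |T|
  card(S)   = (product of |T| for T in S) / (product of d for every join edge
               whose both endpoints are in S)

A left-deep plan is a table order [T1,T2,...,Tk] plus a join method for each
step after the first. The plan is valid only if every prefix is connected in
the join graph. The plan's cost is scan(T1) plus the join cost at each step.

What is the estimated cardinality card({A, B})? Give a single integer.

1600

Tables in S: A(400), B(60)
Edges inside S: B-A(d=15)
numerator = 400 * 60 = 24000
denominator = 15 = 15
card(S) = 24000 / 15 = 1600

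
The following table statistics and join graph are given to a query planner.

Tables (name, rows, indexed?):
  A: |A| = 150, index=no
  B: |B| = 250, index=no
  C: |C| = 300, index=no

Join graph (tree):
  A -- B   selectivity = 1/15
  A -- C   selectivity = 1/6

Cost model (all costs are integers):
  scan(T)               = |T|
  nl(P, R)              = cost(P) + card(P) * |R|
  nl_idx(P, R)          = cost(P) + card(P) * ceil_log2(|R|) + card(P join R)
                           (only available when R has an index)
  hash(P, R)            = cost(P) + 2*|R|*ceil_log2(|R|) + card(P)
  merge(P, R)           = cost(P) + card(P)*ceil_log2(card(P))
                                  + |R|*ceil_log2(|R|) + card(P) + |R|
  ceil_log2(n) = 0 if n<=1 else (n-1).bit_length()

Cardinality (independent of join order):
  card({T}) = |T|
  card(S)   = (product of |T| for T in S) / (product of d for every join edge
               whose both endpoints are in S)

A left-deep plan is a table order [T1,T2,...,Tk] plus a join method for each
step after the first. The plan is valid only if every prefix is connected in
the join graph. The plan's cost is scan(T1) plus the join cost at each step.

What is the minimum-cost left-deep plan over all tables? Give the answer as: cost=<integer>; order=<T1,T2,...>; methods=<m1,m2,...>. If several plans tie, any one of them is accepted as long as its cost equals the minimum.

Selinger DP (subsets sized 1..n):
  {A}: scan cost=150, card=150
  {B}: scan cost=250, card=250
  {C}: scan cost=300, card=300
  {AB}: card=2500; try (A,hash)→2900, (B,merge)→3750, (A,merge)→3850, (B,hash)→4300, (B,nl)→37650, (A,nl)→37750; best=2900 via (A,hash)
  {AC}: card=7500; try (A,hash)→3000, (C,merge)→4500, (A,merge)→4650, (C,hash)→5700, (C,nl)→45150, (A,nl)→45300; best=3000 via (A,hash)
  {ABC}: card=125000; try (C,hash)→10800, (B,hash)→14500, (C,merge)→38400, (B,merge)→110250, (C,nl)→752900, (B,nl)→1878000; best=10800 via (C,hash)

cost=10800; order=B,A,C; methods=hash,hash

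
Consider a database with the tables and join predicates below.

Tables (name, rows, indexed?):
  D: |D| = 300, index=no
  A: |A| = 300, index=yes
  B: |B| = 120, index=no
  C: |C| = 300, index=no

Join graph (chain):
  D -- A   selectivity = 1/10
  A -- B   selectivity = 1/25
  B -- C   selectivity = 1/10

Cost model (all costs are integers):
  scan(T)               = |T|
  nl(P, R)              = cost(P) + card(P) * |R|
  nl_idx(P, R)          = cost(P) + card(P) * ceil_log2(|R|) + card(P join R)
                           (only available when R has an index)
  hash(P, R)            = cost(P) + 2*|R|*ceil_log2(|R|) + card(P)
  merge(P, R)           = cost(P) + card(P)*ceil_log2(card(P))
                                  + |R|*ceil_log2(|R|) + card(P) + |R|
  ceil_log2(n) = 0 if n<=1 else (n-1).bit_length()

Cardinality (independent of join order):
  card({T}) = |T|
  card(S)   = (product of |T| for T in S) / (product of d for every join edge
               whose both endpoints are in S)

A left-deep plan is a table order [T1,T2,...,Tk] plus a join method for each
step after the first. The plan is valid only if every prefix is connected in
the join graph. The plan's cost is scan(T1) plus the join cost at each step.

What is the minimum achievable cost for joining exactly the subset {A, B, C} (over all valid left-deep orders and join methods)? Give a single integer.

Selinger DP over subsets of {A,B,C}:
  {A}: scan cost=300, card=300
  {B}: scan cost=120, card=120
  {C}: scan cost=300, card=300
  {AB}: card=1440; try (B,hash)→2280, (A,nl_idx)→2640, (A,merge)→4080, (B,merge)→4260, (A,hash)→5640, (A,nl)→36120 …(+1); best=2280 via (B,hash)
  {BC}: card=3600; try (B,hash)→2280, (C,merge)→4080, (B,merge)→4260, (C,hash)→5640, (C,nl)→36120, (B,nl)→36300; best=2280 via (B,hash)
  {ABC}: card=43200; try (C,hash)→9120, (A,hash)→11280, (C,merge)→22560, (A,merge)→52080, (A,nl_idx)→77880, (C,nl)→434280 …(+1); best=9120 via (C,hash)

9120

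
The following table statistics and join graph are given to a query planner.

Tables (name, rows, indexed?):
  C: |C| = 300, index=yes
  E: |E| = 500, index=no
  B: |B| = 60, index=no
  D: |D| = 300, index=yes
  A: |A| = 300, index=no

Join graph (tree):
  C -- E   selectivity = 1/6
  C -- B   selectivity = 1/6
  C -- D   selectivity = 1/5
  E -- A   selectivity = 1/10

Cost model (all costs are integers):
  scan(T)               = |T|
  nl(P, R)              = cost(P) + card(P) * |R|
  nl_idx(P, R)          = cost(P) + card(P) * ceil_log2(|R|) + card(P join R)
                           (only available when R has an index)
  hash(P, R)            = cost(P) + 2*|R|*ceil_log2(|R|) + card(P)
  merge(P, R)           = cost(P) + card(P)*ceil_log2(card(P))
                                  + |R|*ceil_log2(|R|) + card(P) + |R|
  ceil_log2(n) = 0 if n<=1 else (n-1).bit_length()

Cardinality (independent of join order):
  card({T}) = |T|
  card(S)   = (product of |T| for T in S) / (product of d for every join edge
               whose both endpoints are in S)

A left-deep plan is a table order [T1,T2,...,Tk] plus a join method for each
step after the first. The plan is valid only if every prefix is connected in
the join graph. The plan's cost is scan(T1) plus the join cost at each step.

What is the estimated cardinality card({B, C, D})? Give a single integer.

180000

Tables in S: B(60), C(300), D(300)
Edges inside S: C-B(d=6), C-D(d=5)
numerator = 60 * 300 * 300 = 5400000
denominator = 6 * 5 = 30
card(S) = 5400000 / 30 = 180000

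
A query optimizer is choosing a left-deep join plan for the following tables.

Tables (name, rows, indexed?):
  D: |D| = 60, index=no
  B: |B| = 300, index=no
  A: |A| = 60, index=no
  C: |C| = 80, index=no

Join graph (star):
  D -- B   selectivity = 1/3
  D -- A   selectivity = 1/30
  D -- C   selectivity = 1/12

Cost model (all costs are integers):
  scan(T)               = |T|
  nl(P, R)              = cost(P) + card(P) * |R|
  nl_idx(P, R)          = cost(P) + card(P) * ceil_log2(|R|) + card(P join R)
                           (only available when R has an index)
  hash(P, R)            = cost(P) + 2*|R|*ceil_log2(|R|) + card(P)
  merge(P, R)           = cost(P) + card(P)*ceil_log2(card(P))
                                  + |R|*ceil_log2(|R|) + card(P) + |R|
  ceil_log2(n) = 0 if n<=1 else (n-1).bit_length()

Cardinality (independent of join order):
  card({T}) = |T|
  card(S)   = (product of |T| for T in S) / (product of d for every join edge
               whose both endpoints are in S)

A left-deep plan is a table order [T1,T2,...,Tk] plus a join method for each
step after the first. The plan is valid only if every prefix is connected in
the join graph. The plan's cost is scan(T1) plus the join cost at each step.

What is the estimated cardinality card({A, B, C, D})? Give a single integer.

80000

Tables in S: A(60), B(300), C(80), D(60)
Edges inside S: D-B(d=3), D-A(d=30), D-C(d=12)
numerator = 60 * 300 * 80 * 60 = 86400000
denominator = 3 * 30 * 12 = 1080
card(S) = 86400000 / 1080 = 80000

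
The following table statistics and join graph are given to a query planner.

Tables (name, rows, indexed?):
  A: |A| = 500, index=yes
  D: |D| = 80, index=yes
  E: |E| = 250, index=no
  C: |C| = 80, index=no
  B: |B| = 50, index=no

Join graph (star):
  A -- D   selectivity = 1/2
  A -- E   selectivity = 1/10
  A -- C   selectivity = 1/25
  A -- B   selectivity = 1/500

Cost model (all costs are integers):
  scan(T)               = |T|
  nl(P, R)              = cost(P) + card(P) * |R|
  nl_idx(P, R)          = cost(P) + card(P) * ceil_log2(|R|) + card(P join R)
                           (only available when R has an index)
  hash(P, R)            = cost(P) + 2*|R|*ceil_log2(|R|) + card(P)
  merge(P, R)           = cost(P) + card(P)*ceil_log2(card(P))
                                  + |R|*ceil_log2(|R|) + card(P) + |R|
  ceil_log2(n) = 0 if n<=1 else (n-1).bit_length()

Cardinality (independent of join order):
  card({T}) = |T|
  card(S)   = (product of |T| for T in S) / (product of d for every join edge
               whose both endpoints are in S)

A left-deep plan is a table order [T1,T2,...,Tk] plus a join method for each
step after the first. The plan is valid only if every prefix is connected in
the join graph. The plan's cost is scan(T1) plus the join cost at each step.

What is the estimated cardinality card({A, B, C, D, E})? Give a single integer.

Tables in S: A(500), B(50), C(80), D(80), E(250)
Edges inside S: A-D(d=2), A-E(d=10), A-C(d=25), A-B(d=500)
numerator = 500 * 50 * 80 * 80 * 250 = 40000000000
denominator = 2 * 10 * 25 * 500 = 250000
card(S) = 40000000000 / 250000 = 160000

160000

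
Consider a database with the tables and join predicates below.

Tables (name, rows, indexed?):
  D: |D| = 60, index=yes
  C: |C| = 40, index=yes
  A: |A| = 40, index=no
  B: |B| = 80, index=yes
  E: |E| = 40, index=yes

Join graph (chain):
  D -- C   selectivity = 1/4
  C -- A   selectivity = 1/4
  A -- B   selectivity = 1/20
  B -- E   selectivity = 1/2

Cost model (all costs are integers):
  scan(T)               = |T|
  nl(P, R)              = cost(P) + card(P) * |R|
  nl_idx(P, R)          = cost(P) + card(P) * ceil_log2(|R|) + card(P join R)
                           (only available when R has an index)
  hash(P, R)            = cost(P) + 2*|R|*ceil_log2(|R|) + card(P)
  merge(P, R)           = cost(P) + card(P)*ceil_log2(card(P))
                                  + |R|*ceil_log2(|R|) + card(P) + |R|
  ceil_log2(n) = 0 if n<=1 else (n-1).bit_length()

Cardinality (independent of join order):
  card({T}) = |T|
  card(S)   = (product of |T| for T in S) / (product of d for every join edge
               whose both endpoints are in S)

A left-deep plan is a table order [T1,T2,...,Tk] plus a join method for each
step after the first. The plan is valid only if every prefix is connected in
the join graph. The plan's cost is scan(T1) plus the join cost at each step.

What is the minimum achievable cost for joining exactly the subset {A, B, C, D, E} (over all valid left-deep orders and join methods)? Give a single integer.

27920

Selinger DP over subsets of {A,B,C,D,E}:
  {D}: scan cost=60, card=60
  {C}: scan cost=40, card=40
  {A}: scan cost=40, card=40
  {B}: scan cost=80, card=80
  {E}: scan cost=40, card=40
  {CD}: card=600; try (C,hash)→600, (D,merge)→740, (C,merge)→760, (D,hash)→800, (D,nl_idx)→880, (C,nl_idx)→1020 …(+2); best=600 via (C,hash)
  {AC}: card=400; try (C,hash)→560, (A,hash)→560, (C,merge)→600, (A,merge)→600, (C,nl_idx)→680, (C,nl)→1640 …(+1); best=560 via (C,hash)
  {AB}: card=160; try (B,nl_idx)→480, (A,hash)→640, (B,merge)→960, (A,merge)→1000, (B,hash)→1200, (B,nl)→3240 …(+1); best=480 via (B,nl_idx)
  {BE}: card=1600; try (E,hash)→640, (B,merge)→960, (E,merge)→1000, (B,hash)→1200, (B,nl_idx)→1920, (E,nl_idx)→2160 …(+2); best=640 via (E,hash)
  {ACD}: card=6000; try (D,hash)→1680, (A,hash)→1680, (D,merge)→4980, (A,merge)→7480, (D,nl_idx)→8960, (D,nl)→24560 …(+1); best=1680 via (D,hash)
  {ABC}: card=1600; try (C,hash)→1120, (B,hash)→2080, (C,merge)→2200, (C,nl_idx)→3040, (B,nl_idx)→4960, (B,merge)→5200 …(+2); best=1120 via (C,hash)
  {ABE}: card=3200; try (E,hash)→1120, (E,merge)→2200, (A,hash)→2720, (E,nl_idx)→4640, (E,nl)→6880, (A,merge)→20120 …(+1); best=1120 via (E,hash)
  {ABCD}: card=24000; try (D,hash)→3440, (B,hash)→8800, (D,merge)→20740, (D,nl_idx)→34720, (B,nl_idx)→67680, (B,merge)→86320 …(+2); best=3440 via (D,hash)
  {ABCE}: card=32000; try (E,hash)→3200, (C,hash)→4800, (E,merge)→20600, (E,nl_idx)→42720, (C,merge)→43000, (C,nl_idx)→52320 …(+2); best=3200 via (E,hash)
  {ABCDE}: card=480000; try (E,hash)→27920, (D,hash)→35920, (E,merge)→387720, (D,merge)→515620, (E,nl_idx)→627440, (D,nl_idx)→675200 …(+2); best=27920 via (E,hash)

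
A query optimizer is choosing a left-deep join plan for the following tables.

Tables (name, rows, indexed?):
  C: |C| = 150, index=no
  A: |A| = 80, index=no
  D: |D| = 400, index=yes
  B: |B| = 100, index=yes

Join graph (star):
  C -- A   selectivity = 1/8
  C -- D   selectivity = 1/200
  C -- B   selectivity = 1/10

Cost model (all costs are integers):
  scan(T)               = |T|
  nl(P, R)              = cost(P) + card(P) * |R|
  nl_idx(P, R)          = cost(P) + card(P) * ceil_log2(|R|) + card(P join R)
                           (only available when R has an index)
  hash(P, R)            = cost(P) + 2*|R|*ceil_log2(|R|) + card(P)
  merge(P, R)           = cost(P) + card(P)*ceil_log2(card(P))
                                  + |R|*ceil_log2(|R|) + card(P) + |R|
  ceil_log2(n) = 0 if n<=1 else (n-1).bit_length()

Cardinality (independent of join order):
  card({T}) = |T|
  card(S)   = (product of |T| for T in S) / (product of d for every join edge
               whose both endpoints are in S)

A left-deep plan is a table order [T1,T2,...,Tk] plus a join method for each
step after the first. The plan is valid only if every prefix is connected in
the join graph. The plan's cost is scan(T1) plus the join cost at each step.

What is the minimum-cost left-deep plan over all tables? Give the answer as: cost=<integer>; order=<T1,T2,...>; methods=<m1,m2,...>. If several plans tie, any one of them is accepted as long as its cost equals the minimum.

cost=7620; order=C,D,A,B; methods=nl_idx,hash,hash

Selinger DP (subsets sized 1..n):
  {C}: scan cost=150, card=150
  {A}: scan cost=80, card=80
  {D}: scan cost=400, card=400
  {B}: scan cost=100, card=100
  {AC}: card=1500; try (A,hash)→1420, (C,merge)→2070, (A,merge)→2140, (C,hash)→2560, (C,nl)→12080, (A,nl)→12150; best=1420 via (A,hash)
  {CD}: card=300; try (D,nl_idx)→1800, (C,hash)→3200, (D,merge)→5500, (C,merge)→5750, (D,hash)→7500, (D,nl)→60150 …(+1); best=1800 via (D,nl_idx)
  {BC}: card=1500; try (B,hash)→1700, (C,merge)→2250, (B,merge)→2300, (C,hash)→2600, (B,nl_idx)→2700, (C,nl)→15100 …(+1); best=1700 via (B,hash)
  {ACD}: card=3000; try (A,hash)→3220, (A,merge)→5440, (D,hash)→10120, (D,nl_idx)→17920, (D,merge)→23420, (A,nl)→25800 …(+1); best=3220 via (A,hash)
  {ABC}: card=15000; try (B,hash)→4320, (A,hash)→4320, (B,merge)→20220, (A,merge)→20340, (B,nl_idx)→26920, (A,nl)→121700 …(+1); best=4320 via (B,hash)
  {BCD}: card=3000; try (B,hash)→3500, (B,merge)→5600, (B,nl_idx)→6900, (D,hash)→10400, (D,nl_idx)→18200, (D,merge)→23700 …(+2); best=3500 via (B,hash)
  {ABCD}: card=30000; try (B,hash)→7620, (A,hash)→7620, (D,hash)→26520, (B,merge)→43020, (A,merge)→43140, (B,nl_idx)→54220 …(+5); best=7620 via (B,hash)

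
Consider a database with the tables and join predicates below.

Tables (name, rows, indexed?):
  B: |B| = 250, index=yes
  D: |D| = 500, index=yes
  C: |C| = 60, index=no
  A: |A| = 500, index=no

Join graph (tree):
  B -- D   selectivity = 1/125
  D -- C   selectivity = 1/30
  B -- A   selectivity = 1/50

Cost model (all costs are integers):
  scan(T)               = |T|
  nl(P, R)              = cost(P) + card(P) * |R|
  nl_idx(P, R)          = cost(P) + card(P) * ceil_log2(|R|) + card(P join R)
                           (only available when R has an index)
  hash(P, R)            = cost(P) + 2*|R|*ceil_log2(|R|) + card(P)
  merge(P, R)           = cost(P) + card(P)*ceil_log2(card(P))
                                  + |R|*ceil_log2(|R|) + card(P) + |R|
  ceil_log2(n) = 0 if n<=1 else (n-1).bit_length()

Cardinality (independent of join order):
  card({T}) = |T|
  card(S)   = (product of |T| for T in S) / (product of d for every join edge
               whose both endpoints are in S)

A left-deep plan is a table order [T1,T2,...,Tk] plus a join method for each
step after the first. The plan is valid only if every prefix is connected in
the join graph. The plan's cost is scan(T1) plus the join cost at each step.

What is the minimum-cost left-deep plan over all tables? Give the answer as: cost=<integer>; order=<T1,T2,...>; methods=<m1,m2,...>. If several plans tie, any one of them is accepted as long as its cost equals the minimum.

cost=16220; order=B,D,C,A; methods=nl_idx,hash,hash

Selinger DP (subsets sized 1..n):
  {B}: scan cost=250, card=250
  {D}: scan cost=500, card=500
  {C}: scan cost=60, card=60
  {A}: scan cost=500, card=500
  {BD}: card=1000; try (D,nl_idx)→3500, (B,hash)→5000, (B,nl_idx)→5500, (D,merge)→7500, (B,merge)→7750, (D,hash)→9500 …(+2); best=3500 via (D,nl_idx)
  {AB}: card=2500; try (B,hash)→5000, (B,nl_idx)→7000, (A,merge)→7500, (B,merge)→7750, (A,hash)→9500, (A,nl)→125250 …(+1); best=5000 via (B,hash)
  {CD}: card=1000; try (D,nl_idx)→1600, (C,hash)→1720, (D,merge)→5480, (C,merge)→5920, (D,hash)→9120, (D,nl)→30060 …(+1); best=1600 via (D,nl_idx)
  {BCD}: card=2000; try (C,hash)→5220, (B,hash)→6600, (B,nl_idx)→11600, (B,merge)→14850, (C,merge)→14920, (C,nl)→63500 …(+1); best=5220 via (C,hash)
  {ABD}: card=10000; try (A,hash)→13500, (D,hash)→16500, (A,merge)→19500, (D,nl_idx)→37500, (D,merge)→42500, (A,nl)→503500 …(+1); best=13500 via (A,hash)
  {ABCD}: card=20000; try (A,hash)→16220, (C,hash)→24220, (A,merge)→34220, (C,merge)→163920, (C,nl)→613500, (A,nl)→1005220; best=16220 via (A,hash)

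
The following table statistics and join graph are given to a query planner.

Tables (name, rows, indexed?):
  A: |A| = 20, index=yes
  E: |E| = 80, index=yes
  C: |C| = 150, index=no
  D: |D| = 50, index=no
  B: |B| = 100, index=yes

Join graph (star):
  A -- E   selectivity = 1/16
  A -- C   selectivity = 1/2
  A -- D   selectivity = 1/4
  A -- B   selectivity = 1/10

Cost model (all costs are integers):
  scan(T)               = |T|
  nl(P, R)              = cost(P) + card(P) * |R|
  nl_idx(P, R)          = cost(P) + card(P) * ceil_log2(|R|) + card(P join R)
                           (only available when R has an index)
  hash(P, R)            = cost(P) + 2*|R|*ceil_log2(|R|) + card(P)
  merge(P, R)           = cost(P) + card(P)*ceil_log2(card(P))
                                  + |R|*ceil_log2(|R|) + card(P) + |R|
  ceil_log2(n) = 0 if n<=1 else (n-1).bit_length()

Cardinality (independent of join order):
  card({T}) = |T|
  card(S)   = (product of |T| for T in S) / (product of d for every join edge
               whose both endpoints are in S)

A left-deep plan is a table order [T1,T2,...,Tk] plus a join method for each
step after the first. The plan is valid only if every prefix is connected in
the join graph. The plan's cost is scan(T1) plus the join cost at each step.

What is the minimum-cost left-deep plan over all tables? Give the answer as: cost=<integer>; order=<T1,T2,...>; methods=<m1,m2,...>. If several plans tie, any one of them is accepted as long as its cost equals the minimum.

cost=18180; order=A,B,E,D,C; methods=nl_idx,hash,hash,hash

Selinger DP (subsets sized 1..n):
  {A}: scan cost=20, card=20
  {E}: scan cost=80, card=80
  {C}: scan cost=150, card=150
  {D}: scan cost=50, card=50
  {B}: scan cost=100, card=100
  {AE}: card=100; try (E,nl_idx)→260, (A,hash)→360, (A,nl_idx)→580, (E,merge)→780, (A,merge)→840, (E,hash)→1160 …(+2); best=260 via (E,nl_idx)
  {AC}: card=1500; try (A,hash)→500, (C,merge)→1490, (A,merge)→1620, (A,nl_idx)→2400, (C,hash)→2440, (C,nl)→3020 …(+1); best=500 via (A,hash)
  {AD}: card=250; try (A,hash)→300, (D,merge)→490, (A,merge)→520, (A,nl_idx)→550, (D,hash)→640, (D,nl)→1020 …(+1); best=300 via (A,hash)
  {AB}: card=200; try (B,nl_idx)→360, (A,hash)→400, (A,nl_idx)→800, (B,merge)→940, (A,merge)→1020, (B,hash)→1440 …(+2); best=360 via (B,nl_idx)
  {ACE}: card=7500; try (C,merge)→2410, (C,hash)→2760, (E,hash)→3120, (C,nl)→15260, (E,nl_idx)→18500, (E,merge)→19140 …(+1); best=2410 via (C,merge)
  {ADE}: card=1250; try (D,hash)→960, (D,merge)→1410, (E,hash)→1670, (E,merge)→3190, (E,nl_idx)→3300, (D,nl)→5260 …(+1); best=960 via (D,hash)
  {ABE}: card=1000; try (E,hash)→1680, (B,hash)→1760, (B,merge)→1860, (B,nl_idx)→1960, (E,nl_idx)→2760, (E,merge)→2800 …(+2); best=1680 via (E,hash)
  {ACD}: card=18750; try (D,hash)→2600, (C,hash)→2950, (C,merge)→3900, (D,merge)→18850, (C,nl)→37800, (D,nl)→75500; best=2600 via (D,hash)
  {ABC}: card=15000; try (C,hash)→2960, (B,hash)→3400, (C,merge)→3510, (B,merge)→19300, (B,nl_idx)→26000, (C,nl)→30360 …(+1); best=2960 via (C,hash)
  {ABD}: card=2500; try (D,hash)→1160, (B,hash)→1950, (D,merge)→2510, (B,merge)→3350, (B,nl_idx)→4550, (D,nl)→10360 …(+1); best=1160 via (D,hash)
  {ACDE}: card=93750; try (C,hash)→4610, (D,hash)→10510, (C,merge)→17310, (E,hash)→22470, (D,merge)→107760, (C,nl)→188460 …(+4); best=4610 via (C,hash)
  {ABCE}: card=75000; try (C,hash)→5080, (B,hash)→11310, (C,merge)→14030, (E,hash)→19080, (B,merge)→108210, (B,nl_idx)→129910 …(+5); best=5080 via (C,hash)
  {ABDE}: card=12500; try (D,hash)→3280, (B,hash)→3610, (E,hash)→4780, (D,merge)→13030, (B,merge)→16760, (B,nl_idx)→22210 …(+5); best=3280 via (D,hash)
  {ABCD}: card=187500; try (C,hash)→6060, (D,hash)→18560, (B,hash)→22750, (C,merge)→35010, (D,merge)→228310, (B,merge)→303400 …(+4); best=6060 via (C,hash)
  {ABCDE}: card=937500; try (C,hash)→18180, (D,hash)→80680, (B,hash)→99760, (C,merge)→192130, (E,hash)→194680, (D,merge)→1355430 …(+8); best=18180 via (C,hash)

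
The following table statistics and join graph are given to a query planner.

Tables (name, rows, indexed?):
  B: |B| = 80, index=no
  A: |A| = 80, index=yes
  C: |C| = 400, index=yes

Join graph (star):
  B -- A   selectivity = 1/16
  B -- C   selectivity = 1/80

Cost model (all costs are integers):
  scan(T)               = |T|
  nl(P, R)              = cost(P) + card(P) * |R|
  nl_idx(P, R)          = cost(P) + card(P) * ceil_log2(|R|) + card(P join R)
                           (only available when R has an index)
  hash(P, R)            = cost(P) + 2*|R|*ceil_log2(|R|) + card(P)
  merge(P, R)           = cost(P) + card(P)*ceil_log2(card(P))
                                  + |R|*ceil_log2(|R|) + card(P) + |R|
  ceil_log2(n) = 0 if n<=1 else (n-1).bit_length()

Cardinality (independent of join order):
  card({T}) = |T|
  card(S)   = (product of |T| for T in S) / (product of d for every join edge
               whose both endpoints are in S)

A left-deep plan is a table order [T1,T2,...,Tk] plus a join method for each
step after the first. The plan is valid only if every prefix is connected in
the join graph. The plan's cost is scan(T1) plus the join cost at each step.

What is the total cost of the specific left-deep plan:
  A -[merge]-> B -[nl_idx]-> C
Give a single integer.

step 1: scan A: cost=80, card=80
step 2: join B via merge
    card(P join B) = 80*80/(16) = 400
    cost = 80 + 80*7 + 80*7 + 80 + 80 = 1360
step 3: join C via nl_idx
    card(P join C) = 400*400/(80) = 2000
    cost = 1360 + 400*9 + 2000 = 6960

6960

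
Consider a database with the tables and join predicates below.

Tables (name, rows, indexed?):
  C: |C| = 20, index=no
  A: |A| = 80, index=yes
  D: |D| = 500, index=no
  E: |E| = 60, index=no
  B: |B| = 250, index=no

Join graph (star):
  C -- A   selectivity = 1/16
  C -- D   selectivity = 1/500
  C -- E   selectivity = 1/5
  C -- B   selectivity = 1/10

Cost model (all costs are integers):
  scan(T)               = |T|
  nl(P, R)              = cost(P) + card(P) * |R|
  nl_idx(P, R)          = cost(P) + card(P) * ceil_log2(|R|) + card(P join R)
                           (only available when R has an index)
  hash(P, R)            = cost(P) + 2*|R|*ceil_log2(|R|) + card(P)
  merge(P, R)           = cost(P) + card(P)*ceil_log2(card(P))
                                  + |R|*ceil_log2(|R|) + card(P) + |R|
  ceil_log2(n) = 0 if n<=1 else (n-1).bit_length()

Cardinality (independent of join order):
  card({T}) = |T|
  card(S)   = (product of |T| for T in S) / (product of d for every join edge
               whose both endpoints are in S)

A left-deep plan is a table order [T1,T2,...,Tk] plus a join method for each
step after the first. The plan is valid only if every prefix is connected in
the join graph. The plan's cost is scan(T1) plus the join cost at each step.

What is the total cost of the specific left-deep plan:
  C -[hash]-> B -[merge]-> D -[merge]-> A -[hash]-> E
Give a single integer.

step 1: scan C: cost=20, card=20
step 2: join B via hash
    card(P join B) = 20*250/(10) = 500
    cost = 20 + 2*250*8 + 20 = 4040
step 3: join D via merge
    card(P join D) = 500*500/(500) = 500
    cost = 4040 + 500*9 + 500*9 + 500 + 500 = 14040
step 4: join A via merge
    card(P join A) = 500*80/(16) = 2500
    cost = 14040 + 500*9 + 80*7 + 500 + 80 = 19680
step 5: join E via hash
    card(P join E) = 2500*60/(5) = 30000
    cost = 19680 + 2*60*6 + 2500 = 22900

22900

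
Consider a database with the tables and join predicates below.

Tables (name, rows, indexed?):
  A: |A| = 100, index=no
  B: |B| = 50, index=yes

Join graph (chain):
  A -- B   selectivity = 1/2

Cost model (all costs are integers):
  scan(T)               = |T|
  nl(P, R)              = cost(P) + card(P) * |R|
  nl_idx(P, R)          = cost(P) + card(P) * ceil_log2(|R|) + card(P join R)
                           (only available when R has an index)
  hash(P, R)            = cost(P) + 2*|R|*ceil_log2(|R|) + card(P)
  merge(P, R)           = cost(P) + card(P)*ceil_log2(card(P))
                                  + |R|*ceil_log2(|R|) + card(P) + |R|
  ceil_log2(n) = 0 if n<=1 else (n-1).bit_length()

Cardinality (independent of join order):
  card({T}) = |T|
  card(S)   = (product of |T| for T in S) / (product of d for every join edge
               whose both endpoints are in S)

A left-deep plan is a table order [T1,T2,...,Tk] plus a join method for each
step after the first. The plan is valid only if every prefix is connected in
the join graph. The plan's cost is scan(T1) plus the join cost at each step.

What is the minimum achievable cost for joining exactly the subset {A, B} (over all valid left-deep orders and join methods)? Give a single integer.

800

Selinger DP over subsets of {A,B}:
  {A}: scan cost=100, card=100
  {B}: scan cost=50, card=50
  {AB}: card=2500; try (B,hash)→800, (A,merge)→1200, (B,merge)→1250, (A,hash)→1500, (B,nl_idx)→3200, (A,nl)→5050 …(+1); best=800 via (B,hash)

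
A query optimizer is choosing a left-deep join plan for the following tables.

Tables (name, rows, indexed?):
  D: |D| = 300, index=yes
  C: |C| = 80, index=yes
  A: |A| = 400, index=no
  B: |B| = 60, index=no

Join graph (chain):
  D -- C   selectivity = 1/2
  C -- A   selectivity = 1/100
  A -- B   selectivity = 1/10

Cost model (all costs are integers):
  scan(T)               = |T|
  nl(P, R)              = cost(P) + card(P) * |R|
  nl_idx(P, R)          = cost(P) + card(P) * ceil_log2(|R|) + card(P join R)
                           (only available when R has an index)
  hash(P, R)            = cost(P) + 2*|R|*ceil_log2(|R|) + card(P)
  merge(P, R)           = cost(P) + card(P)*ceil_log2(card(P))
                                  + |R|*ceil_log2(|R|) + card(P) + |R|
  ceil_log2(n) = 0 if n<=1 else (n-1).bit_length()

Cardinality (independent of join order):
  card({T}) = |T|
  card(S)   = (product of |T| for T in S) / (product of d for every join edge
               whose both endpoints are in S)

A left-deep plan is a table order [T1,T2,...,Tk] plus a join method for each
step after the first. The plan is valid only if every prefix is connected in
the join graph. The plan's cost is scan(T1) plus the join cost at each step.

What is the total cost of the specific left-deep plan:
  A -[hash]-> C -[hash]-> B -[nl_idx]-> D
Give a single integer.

step 1: scan A: cost=400, card=400
step 2: join C via hash
    card(P join C) = 400*80/(100) = 320
    cost = 400 + 2*80*7 + 400 = 1920
step 3: join B via hash
    card(P join B) = 320*60/(10) = 1920
    cost = 1920 + 2*60*6 + 320 = 2960
step 4: join D via nl_idx
    card(P join D) = 1920*300/(2) = 288000
    cost = 2960 + 1920*9 + 288000 = 308240

308240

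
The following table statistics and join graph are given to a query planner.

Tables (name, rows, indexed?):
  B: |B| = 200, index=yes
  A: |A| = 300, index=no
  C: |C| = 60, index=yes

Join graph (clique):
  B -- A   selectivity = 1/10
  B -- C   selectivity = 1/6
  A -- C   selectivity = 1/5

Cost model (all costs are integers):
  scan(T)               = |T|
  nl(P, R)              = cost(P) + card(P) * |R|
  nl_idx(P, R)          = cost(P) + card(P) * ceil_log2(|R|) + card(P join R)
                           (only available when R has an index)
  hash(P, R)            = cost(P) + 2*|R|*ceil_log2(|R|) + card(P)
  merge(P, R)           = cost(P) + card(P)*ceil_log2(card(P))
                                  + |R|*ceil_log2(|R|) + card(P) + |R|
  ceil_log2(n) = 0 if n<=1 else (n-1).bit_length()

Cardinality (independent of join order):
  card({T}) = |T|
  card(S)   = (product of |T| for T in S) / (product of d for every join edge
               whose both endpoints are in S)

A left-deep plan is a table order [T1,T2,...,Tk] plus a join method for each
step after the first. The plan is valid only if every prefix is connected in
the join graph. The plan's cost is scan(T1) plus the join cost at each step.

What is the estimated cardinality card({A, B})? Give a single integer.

6000

Tables in S: A(300), B(200)
Edges inside S: B-A(d=10)
numerator = 300 * 200 = 60000
denominator = 10 = 10
card(S) = 60000 / 10 = 6000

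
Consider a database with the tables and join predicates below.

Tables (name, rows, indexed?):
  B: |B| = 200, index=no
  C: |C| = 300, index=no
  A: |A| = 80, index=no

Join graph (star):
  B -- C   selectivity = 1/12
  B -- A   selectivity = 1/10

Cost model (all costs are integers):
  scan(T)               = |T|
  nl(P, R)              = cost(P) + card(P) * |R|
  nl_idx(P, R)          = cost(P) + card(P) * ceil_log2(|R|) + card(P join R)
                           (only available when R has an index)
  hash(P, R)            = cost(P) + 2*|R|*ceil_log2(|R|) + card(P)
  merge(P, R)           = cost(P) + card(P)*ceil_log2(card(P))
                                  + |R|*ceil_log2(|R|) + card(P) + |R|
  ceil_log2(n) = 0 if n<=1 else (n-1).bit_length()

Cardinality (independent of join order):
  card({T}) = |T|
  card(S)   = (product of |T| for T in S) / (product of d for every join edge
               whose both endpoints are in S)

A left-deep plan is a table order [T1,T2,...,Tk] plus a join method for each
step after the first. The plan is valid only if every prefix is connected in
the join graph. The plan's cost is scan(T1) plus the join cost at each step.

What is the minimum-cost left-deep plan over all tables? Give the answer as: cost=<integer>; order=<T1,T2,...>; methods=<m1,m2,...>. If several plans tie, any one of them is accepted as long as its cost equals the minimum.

Selinger DP (subsets sized 1..n):
  {B}: scan cost=200, card=200
  {C}: scan cost=300, card=300
  {A}: scan cost=80, card=80
  {BC}: card=5000; try (B,hash)→3800, (C,merge)→5000, (B,merge)→5100, (C,hash)→5800, (C,nl)→60200, (B,nl)→60300; best=3800 via (B,hash)
  {AB}: card=1600; try (A,hash)→1520, (B,merge)→2520, (A,merge)→2640, (B,hash)→3360, (B,nl)→16080, (A,nl)→16200; best=1520 via (A,hash)
  {ABC}: card=40000; try (C,hash)→8520, (A,hash)→9920, (C,merge)→23720, (A,merge)→74440, (A,nl)→403800, (C,nl)→481520; best=8520 via (C,hash)

cost=8520; order=B,A,C; methods=hash,hash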